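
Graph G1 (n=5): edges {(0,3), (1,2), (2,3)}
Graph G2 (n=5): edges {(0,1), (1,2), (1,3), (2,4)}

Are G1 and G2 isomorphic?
No, not isomorphic

The graphs are NOT isomorphic.

Degrees in G1: deg(0)=1, deg(1)=1, deg(2)=2, deg(3)=2, deg(4)=0.
Sorted degree sequence of G1: [2, 2, 1, 1, 0].
Degrees in G2: deg(0)=1, deg(1)=3, deg(2)=2, deg(3)=1, deg(4)=1.
Sorted degree sequence of G2: [3, 2, 1, 1, 1].
The (sorted) degree sequence is an isomorphism invariant, so since G1 and G2 have different degree sequences they cannot be isomorphic.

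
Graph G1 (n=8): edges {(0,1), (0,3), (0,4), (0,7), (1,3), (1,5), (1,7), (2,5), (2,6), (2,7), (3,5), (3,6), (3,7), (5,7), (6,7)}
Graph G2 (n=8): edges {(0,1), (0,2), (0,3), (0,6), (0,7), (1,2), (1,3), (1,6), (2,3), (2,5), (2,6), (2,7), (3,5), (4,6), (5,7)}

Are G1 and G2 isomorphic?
Yes, isomorphic

The graphs are isomorphic.
One valid mapping φ: V(G1) → V(G2): 0→6, 1→1, 2→5, 3→0, 4→4, 5→3, 6→7, 7→2

Verify φ preserves adjacency — for each edge of G1, its image is an edge of G2:
  (0,1) → (φ(0),φ(1)) = (1,6) ∈ E(G2) ✓
  (0,3) → (φ(0),φ(3)) = (0,6) ∈ E(G2) ✓
  (0,4) → (φ(0),φ(4)) = (4,6) ∈ E(G2) ✓
  (0,7) → (φ(0),φ(7)) = (2,6) ∈ E(G2) ✓
  (1,3) → (φ(1),φ(3)) = (0,1) ∈ E(G2) ✓
  (1,5) → (φ(1),φ(5)) = (1,3) ∈ E(G2) ✓
  (1,7) → (φ(1),φ(7)) = (1,2) ∈ E(G2) ✓
  (2,5) → (φ(2),φ(5)) = (3,5) ∈ E(G2) ✓
  (2,6) → (φ(2),φ(6)) = (5,7) ∈ E(G2) ✓
  (2,7) → (φ(2),φ(7)) = (2,5) ∈ E(G2) ✓
  (3,5) → (φ(3),φ(5)) = (0,3) ∈ E(G2) ✓
  (3,6) → (φ(3),φ(6)) = (0,7) ∈ E(G2) ✓
  (3,7) → (φ(3),φ(7)) = (0,2) ∈ E(G2) ✓
  (5,7) → (φ(5),φ(7)) = (2,3) ∈ E(G2) ✓
  (6,7) → (φ(6),φ(7)) = (2,7) ∈ E(G2) ✓
All 15 edges of G1 map to edges of G2, and |E(G1)| = |E(G2)| = 15, so φ is a bijection on edges as well as vertices. Hence G1 ≅ G2.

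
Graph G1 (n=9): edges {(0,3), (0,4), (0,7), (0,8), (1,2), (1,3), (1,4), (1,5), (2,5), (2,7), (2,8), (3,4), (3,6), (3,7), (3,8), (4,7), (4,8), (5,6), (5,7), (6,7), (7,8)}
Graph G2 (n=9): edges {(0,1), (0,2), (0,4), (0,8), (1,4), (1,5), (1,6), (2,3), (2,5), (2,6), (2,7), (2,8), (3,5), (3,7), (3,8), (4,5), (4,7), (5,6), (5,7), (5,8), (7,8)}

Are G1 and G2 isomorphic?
Yes, isomorphic

The graphs are isomorphic.
One valid mapping φ: V(G1) → V(G2): 0→3, 1→0, 2→4, 3→2, 4→8, 5→1, 6→6, 7→5, 8→7

Verify φ preserves adjacency — for each edge of G1, its image is an edge of G2:
  (0,3) → (φ(0),φ(3)) = (2,3) ∈ E(G2) ✓
  (0,4) → (φ(0),φ(4)) = (3,8) ∈ E(G2) ✓
  (0,7) → (φ(0),φ(7)) = (3,5) ∈ E(G2) ✓
  (0,8) → (φ(0),φ(8)) = (3,7) ∈ E(G2) ✓
  (1,2) → (φ(1),φ(2)) = (0,4) ∈ E(G2) ✓
  (1,3) → (φ(1),φ(3)) = (0,2) ∈ E(G2) ✓
  (1,4) → (φ(1),φ(4)) = (0,8) ∈ E(G2) ✓
  (1,5) → (φ(1),φ(5)) = (0,1) ∈ E(G2) ✓
  (2,5) → (φ(2),φ(5)) = (1,4) ∈ E(G2) ✓
  (2,7) → (φ(2),φ(7)) = (4,5) ∈ E(G2) ✓
  (2,8) → (φ(2),φ(8)) = (4,7) ∈ E(G2) ✓
  (3,4) → (φ(3),φ(4)) = (2,8) ∈ E(G2) ✓
  (3,6) → (φ(3),φ(6)) = (2,6) ∈ E(G2) ✓
  (3,7) → (φ(3),φ(7)) = (2,5) ∈ E(G2) ✓
  (3,8) → (φ(3),φ(8)) = (2,7) ∈ E(G2) ✓
  (4,7) → (φ(4),φ(7)) = (5,8) ∈ E(G2) ✓
  (4,8) → (φ(4),φ(8)) = (7,8) ∈ E(G2) ✓
  (5,6) → (φ(5),φ(6)) = (1,6) ∈ E(G2) ✓
  (5,7) → (φ(5),φ(7)) = (1,5) ∈ E(G2) ✓
  (6,7) → (φ(6),φ(7)) = (5,6) ∈ E(G2) ✓
  (7,8) → (φ(7),φ(8)) = (5,7) ∈ E(G2) ✓
All 21 edges of G1 map to edges of G2, and |E(G1)| = |E(G2)| = 21, so φ is a bijection on edges as well as vertices. Hence G1 ≅ G2.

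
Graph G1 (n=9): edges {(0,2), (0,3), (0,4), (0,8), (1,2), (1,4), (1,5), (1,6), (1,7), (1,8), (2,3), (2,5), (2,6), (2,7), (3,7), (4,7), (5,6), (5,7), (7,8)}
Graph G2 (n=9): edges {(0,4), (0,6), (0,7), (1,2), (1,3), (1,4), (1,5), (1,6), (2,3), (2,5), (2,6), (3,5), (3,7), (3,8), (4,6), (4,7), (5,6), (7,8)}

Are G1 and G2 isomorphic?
No, not isomorphic

The graphs are NOT isomorphic.

Degrees in G1: deg(0)=4, deg(1)=6, deg(2)=6, deg(3)=3, deg(4)=3, deg(5)=4, deg(6)=3, deg(7)=6, deg(8)=3.
Sorted degree sequence of G1: [6, 6, 6, 4, 4, 3, 3, 3, 3].
Degrees in G2: deg(0)=3, deg(1)=5, deg(2)=4, deg(3)=5, deg(4)=4, deg(5)=4, deg(6)=5, deg(7)=4, deg(8)=2.
Sorted degree sequence of G2: [5, 5, 5, 4, 4, 4, 4, 3, 2].
The (sorted) degree sequence is an isomorphism invariant, so since G1 and G2 have different degree sequences they cannot be isomorphic.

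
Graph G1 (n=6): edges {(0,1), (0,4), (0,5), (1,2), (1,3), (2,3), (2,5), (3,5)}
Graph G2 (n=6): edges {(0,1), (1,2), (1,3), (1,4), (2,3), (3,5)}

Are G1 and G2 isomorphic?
No, not isomorphic

The graphs are NOT isomorphic.

Counting triangles (3-cliques): G1 has 2, G2 has 1.
Triangle count is an isomorphism invariant, so differing triangle counts rule out isomorphism.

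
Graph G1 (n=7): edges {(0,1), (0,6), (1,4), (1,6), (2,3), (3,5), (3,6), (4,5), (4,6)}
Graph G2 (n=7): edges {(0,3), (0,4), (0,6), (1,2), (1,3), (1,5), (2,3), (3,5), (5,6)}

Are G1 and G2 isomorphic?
Yes, isomorphic

The graphs are isomorphic.
One valid mapping φ: V(G1) → V(G2): 0→2, 1→1, 2→4, 3→0, 4→5, 5→6, 6→3

Verify φ preserves adjacency — for each edge of G1, its image is an edge of G2:
  (0,1) → (φ(0),φ(1)) = (1,2) ∈ E(G2) ✓
  (0,6) → (φ(0),φ(6)) = (2,3) ∈ E(G2) ✓
  (1,4) → (φ(1),φ(4)) = (1,5) ∈ E(G2) ✓
  (1,6) → (φ(1),φ(6)) = (1,3) ∈ E(G2) ✓
  (2,3) → (φ(2),φ(3)) = (0,4) ∈ E(G2) ✓
  (3,5) → (φ(3),φ(5)) = (0,6) ∈ E(G2) ✓
  (3,6) → (φ(3),φ(6)) = (0,3) ∈ E(G2) ✓
  (4,5) → (φ(4),φ(5)) = (5,6) ∈ E(G2) ✓
  (4,6) → (φ(4),φ(6)) = (3,5) ∈ E(G2) ✓
All 9 edges of G1 map to edges of G2, and |E(G1)| = |E(G2)| = 9, so φ is a bijection on edges as well as vertices. Hence G1 ≅ G2.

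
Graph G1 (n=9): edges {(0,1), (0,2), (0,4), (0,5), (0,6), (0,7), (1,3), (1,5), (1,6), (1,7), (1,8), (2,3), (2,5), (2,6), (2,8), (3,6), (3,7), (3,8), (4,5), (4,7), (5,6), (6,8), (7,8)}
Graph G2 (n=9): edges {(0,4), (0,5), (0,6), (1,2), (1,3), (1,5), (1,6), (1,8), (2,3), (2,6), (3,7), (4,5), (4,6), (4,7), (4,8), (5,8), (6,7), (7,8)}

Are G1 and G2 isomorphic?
No, not isomorphic

The graphs are NOT isomorphic.

Degrees in G1: deg(0)=6, deg(1)=6, deg(2)=5, deg(3)=5, deg(4)=3, deg(5)=5, deg(6)=6, deg(7)=5, deg(8)=5.
Sorted degree sequence of G1: [6, 6, 6, 5, 5, 5, 5, 5, 3].
Degrees in G2: deg(0)=3, deg(1)=5, deg(2)=3, deg(3)=3, deg(4)=5, deg(5)=4, deg(6)=5, deg(7)=4, deg(8)=4.
Sorted degree sequence of G2: [5, 5, 5, 4, 4, 4, 3, 3, 3].
The (sorted) degree sequence is an isomorphism invariant, so since G1 and G2 have different degree sequences they cannot be isomorphic.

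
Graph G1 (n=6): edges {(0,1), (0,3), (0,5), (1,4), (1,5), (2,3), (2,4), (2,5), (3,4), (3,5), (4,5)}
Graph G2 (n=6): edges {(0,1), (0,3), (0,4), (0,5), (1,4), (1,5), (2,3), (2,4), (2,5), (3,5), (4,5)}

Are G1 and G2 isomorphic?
Yes, isomorphic

The graphs are isomorphic.
One valid mapping φ: V(G1) → V(G2): 0→3, 1→2, 2→1, 3→0, 4→4, 5→5

Verify φ preserves adjacency — for each edge of G1, its image is an edge of G2:
  (0,1) → (φ(0),φ(1)) = (2,3) ∈ E(G2) ✓
  (0,3) → (φ(0),φ(3)) = (0,3) ∈ E(G2) ✓
  (0,5) → (φ(0),φ(5)) = (3,5) ∈ E(G2) ✓
  (1,4) → (φ(1),φ(4)) = (2,4) ∈ E(G2) ✓
  (1,5) → (φ(1),φ(5)) = (2,5) ∈ E(G2) ✓
  (2,3) → (φ(2),φ(3)) = (0,1) ∈ E(G2) ✓
  (2,4) → (φ(2),φ(4)) = (1,4) ∈ E(G2) ✓
  (2,5) → (φ(2),φ(5)) = (1,5) ∈ E(G2) ✓
  (3,4) → (φ(3),φ(4)) = (0,4) ∈ E(G2) ✓
  (3,5) → (φ(3),φ(5)) = (0,5) ∈ E(G2) ✓
  (4,5) → (φ(4),φ(5)) = (4,5) ∈ E(G2) ✓
All 11 edges of G1 map to edges of G2, and |E(G1)| = |E(G2)| = 11, so φ is a bijection on edges as well as vertices. Hence G1 ≅ G2.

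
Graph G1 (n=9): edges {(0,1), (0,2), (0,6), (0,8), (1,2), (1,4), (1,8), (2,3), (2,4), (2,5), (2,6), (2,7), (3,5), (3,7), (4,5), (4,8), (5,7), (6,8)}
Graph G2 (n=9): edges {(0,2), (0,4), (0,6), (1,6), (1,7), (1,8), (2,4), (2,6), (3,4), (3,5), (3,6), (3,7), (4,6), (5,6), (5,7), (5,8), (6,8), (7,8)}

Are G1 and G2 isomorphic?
Yes, isomorphic

The graphs are isomorphic.
One valid mapping φ: V(G1) → V(G2): 0→8, 1→5, 2→6, 3→2, 4→3, 5→4, 6→1, 7→0, 8→7

Verify φ preserves adjacency — for each edge of G1, its image is an edge of G2:
  (0,1) → (φ(0),φ(1)) = (5,8) ∈ E(G2) ✓
  (0,2) → (φ(0),φ(2)) = (6,8) ∈ E(G2) ✓
  (0,6) → (φ(0),φ(6)) = (1,8) ∈ E(G2) ✓
  (0,8) → (φ(0),φ(8)) = (7,8) ∈ E(G2) ✓
  (1,2) → (φ(1),φ(2)) = (5,6) ∈ E(G2) ✓
  (1,4) → (φ(1),φ(4)) = (3,5) ∈ E(G2) ✓
  (1,8) → (φ(1),φ(8)) = (5,7) ∈ E(G2) ✓
  (2,3) → (φ(2),φ(3)) = (2,6) ∈ E(G2) ✓
  (2,4) → (φ(2),φ(4)) = (3,6) ∈ E(G2) ✓
  (2,5) → (φ(2),φ(5)) = (4,6) ∈ E(G2) ✓
  (2,6) → (φ(2),φ(6)) = (1,6) ∈ E(G2) ✓
  (2,7) → (φ(2),φ(7)) = (0,6) ∈ E(G2) ✓
  (3,5) → (φ(3),φ(5)) = (2,4) ∈ E(G2) ✓
  (3,7) → (φ(3),φ(7)) = (0,2) ∈ E(G2) ✓
  (4,5) → (φ(4),φ(5)) = (3,4) ∈ E(G2) ✓
  (4,8) → (φ(4),φ(8)) = (3,7) ∈ E(G2) ✓
  (5,7) → (φ(5),φ(7)) = (0,4) ∈ E(G2) ✓
  (6,8) → (φ(6),φ(8)) = (1,7) ∈ E(G2) ✓
All 18 edges of G1 map to edges of G2, and |E(G1)| = |E(G2)| = 18, so φ is a bijection on edges as well as vertices. Hence G1 ≅ G2.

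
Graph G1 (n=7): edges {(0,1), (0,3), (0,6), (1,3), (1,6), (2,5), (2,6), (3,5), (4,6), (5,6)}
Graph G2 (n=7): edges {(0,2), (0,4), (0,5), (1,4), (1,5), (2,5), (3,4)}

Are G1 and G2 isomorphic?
No, not isomorphic

The graphs are NOT isomorphic.

Counting triangles (3-cliques): G1 has 3, G2 has 1.
Triangle count is an isomorphism invariant, so differing triangle counts rule out isomorphism.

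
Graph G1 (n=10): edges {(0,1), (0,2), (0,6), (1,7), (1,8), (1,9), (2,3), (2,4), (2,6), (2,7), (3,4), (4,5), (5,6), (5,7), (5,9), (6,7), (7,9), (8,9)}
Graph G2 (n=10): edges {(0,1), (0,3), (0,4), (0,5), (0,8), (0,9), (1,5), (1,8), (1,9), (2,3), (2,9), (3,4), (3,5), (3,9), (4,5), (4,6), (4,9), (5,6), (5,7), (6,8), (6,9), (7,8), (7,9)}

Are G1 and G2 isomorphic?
No, not isomorphic

The graphs are NOT isomorphic.

Degrees in G1: deg(0)=3, deg(1)=4, deg(2)=5, deg(3)=2, deg(4)=3, deg(5)=4, deg(6)=4, deg(7)=5, deg(8)=2, deg(9)=4.
Sorted degree sequence of G1: [5, 5, 4, 4, 4, 4, 3, 3, 2, 2].
Degrees in G2: deg(0)=6, deg(1)=4, deg(2)=2, deg(3)=5, deg(4)=5, deg(5)=6, deg(6)=4, deg(7)=3, deg(8)=4, deg(9)=7.
Sorted degree sequence of G2: [7, 6, 6, 5, 5, 4, 4, 4, 3, 2].
The (sorted) degree sequence is an isomorphism invariant, so since G1 and G2 have different degree sequences they cannot be isomorphic.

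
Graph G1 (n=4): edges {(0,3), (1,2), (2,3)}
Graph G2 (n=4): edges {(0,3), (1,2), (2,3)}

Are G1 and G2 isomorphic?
Yes, isomorphic

The graphs are isomorphic.
One valid mapping φ: V(G1) → V(G2): 0→1, 1→0, 2→3, 3→2

Verify φ preserves adjacency — for each edge of G1, its image is an edge of G2:
  (0,3) → (φ(0),φ(3)) = (1,2) ∈ E(G2) ✓
  (1,2) → (φ(1),φ(2)) = (0,3) ∈ E(G2) ✓
  (2,3) → (φ(2),φ(3)) = (2,3) ∈ E(G2) ✓
All 3 edges of G1 map to edges of G2, and |E(G1)| = |E(G2)| = 3, so φ is a bijection on edges as well as vertices. Hence G1 ≅ G2.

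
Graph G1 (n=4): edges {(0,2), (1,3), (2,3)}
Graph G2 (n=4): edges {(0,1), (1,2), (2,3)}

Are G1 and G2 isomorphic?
Yes, isomorphic

The graphs are isomorphic.
One valid mapping φ: V(G1) → V(G2): 0→0, 1→3, 2→1, 3→2

Verify φ preserves adjacency — for each edge of G1, its image is an edge of G2:
  (0,2) → (φ(0),φ(2)) = (0,1) ∈ E(G2) ✓
  (1,3) → (φ(1),φ(3)) = (2,3) ∈ E(G2) ✓
  (2,3) → (φ(2),φ(3)) = (1,2) ∈ E(G2) ✓
All 3 edges of G1 map to edges of G2, and |E(G1)| = |E(G2)| = 3, so φ is a bijection on edges as well as vertices. Hence G1 ≅ G2.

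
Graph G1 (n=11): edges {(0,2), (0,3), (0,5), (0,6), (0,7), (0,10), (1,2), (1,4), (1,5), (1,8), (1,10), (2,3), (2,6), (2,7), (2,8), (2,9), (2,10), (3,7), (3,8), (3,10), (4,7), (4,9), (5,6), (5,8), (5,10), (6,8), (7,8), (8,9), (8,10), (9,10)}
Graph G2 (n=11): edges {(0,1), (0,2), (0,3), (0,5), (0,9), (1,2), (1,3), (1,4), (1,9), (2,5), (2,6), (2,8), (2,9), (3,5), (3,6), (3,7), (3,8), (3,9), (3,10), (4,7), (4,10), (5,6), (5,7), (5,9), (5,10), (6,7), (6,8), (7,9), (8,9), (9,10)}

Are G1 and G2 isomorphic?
Yes, isomorphic

The graphs are isomorphic.
One valid mapping φ: V(G1) → V(G2): 0→2, 1→7, 2→9, 3→0, 4→4, 5→6, 6→8, 7→1, 8→3, 9→10, 10→5

Verify φ preserves adjacency — for each edge of G1, its image is an edge of G2:
  (0,2) → (φ(0),φ(2)) = (2,9) ∈ E(G2) ✓
  (0,3) → (φ(0),φ(3)) = (0,2) ∈ E(G2) ✓
  (0,5) → (φ(0),φ(5)) = (2,6) ∈ E(G2) ✓
  (0,6) → (φ(0),φ(6)) = (2,8) ∈ E(G2) ✓
  (0,7) → (φ(0),φ(7)) = (1,2) ∈ E(G2) ✓
  (0,10) → (φ(0),φ(10)) = (2,5) ∈ E(G2) ✓
  (1,2) → (φ(1),φ(2)) = (7,9) ∈ E(G2) ✓
  (1,4) → (φ(1),φ(4)) = (4,7) ∈ E(G2) ✓
  (1,5) → (φ(1),φ(5)) = (6,7) ∈ E(G2) ✓
  (1,8) → (φ(1),φ(8)) = (3,7) ∈ E(G2) ✓
  (1,10) → (φ(1),φ(10)) = (5,7) ∈ E(G2) ✓
  (2,3) → (φ(2),φ(3)) = (0,9) ∈ E(G2) ✓
  (2,6) → (φ(2),φ(6)) = (8,9) ∈ E(G2) ✓
  (2,7) → (φ(2),φ(7)) = (1,9) ∈ E(G2) ✓
  (2,8) → (φ(2),φ(8)) = (3,9) ∈ E(G2) ✓
  (2,9) → (φ(2),φ(9)) = (9,10) ∈ E(G2) ✓
  (2,10) → (φ(2),φ(10)) = (5,9) ∈ E(G2) ✓
  (3,7) → (φ(3),φ(7)) = (0,1) ∈ E(G2) ✓
  (3,8) → (φ(3),φ(8)) = (0,3) ∈ E(G2) ✓
  (3,10) → (φ(3),φ(10)) = (0,5) ∈ E(G2) ✓
  (4,7) → (φ(4),φ(7)) = (1,4) ∈ E(G2) ✓
  (4,9) → (φ(4),φ(9)) = (4,10) ∈ E(G2) ✓
  (5,6) → (φ(5),φ(6)) = (6,8) ∈ E(G2) ✓
  (5,8) → (φ(5),φ(8)) = (3,6) ∈ E(G2) ✓
  (5,10) → (φ(5),φ(10)) = (5,6) ∈ E(G2) ✓
  (6,8) → (φ(6),φ(8)) = (3,8) ∈ E(G2) ✓
  (7,8) → (φ(7),φ(8)) = (1,3) ∈ E(G2) ✓
  (8,9) → (φ(8),φ(9)) = (3,10) ∈ E(G2) ✓
  (8,10) → (φ(8),φ(10)) = (3,5) ∈ E(G2) ✓
  (9,10) → (φ(9),φ(10)) = (5,10) ∈ E(G2) ✓
All 30 edges of G1 map to edges of G2, and |E(G1)| = |E(G2)| = 30, so φ is a bijection on edges as well as vertices. Hence G1 ≅ G2.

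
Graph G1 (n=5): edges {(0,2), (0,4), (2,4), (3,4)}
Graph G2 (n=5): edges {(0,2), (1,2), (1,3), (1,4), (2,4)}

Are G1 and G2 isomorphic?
No, not isomorphic

The graphs are NOT isomorphic.

Connected components of G1: 2 component(s) with vertex sets [[1], [0, 2, 3, 4]], sizes [1, 4].
Connected components of G2: 1 component(s) with vertex sets [[0, 1, 2, 3, 4]], sizes [5].
The number of connected components (and the multiset of component sizes) is an isomorphism invariant — an isomorphism maps each component of G1 bijectively onto a component of G2. Since G1 has 2 component(s) and G2 has 1, they cannot be isomorphic.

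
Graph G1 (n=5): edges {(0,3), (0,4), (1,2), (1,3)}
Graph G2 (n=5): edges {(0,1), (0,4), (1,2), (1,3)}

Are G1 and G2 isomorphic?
No, not isomorphic

The graphs are NOT isomorphic.

Degrees in G1: deg(0)=2, deg(1)=2, deg(2)=1, deg(3)=2, deg(4)=1.
Sorted degree sequence of G1: [2, 2, 2, 1, 1].
Degrees in G2: deg(0)=2, deg(1)=3, deg(2)=1, deg(3)=1, deg(4)=1.
Sorted degree sequence of G2: [3, 2, 1, 1, 1].
The (sorted) degree sequence is an isomorphism invariant, so since G1 and G2 have different degree sequences they cannot be isomorphic.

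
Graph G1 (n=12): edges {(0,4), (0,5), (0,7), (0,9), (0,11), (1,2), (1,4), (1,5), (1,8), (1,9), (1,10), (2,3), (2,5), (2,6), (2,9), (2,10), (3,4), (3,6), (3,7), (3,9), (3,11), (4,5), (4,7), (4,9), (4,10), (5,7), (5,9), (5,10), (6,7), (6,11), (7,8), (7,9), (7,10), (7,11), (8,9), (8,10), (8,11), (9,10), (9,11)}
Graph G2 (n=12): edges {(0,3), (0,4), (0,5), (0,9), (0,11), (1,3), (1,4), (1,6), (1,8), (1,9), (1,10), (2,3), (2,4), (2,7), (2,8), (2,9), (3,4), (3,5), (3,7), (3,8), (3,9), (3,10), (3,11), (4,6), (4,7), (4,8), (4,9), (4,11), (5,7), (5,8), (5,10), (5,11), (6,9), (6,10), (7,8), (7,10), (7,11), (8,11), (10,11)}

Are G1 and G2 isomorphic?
Yes, isomorphic

The graphs are isomorphic.
One valid mapping φ: V(G1) → V(G2): 0→2, 1→5, 2→10, 3→1, 4→8, 5→7, 6→6, 7→4, 8→0, 9→3, 10→11, 11→9

Verify φ preserves adjacency — for each edge of G1, its image is an edge of G2:
  (0,4) → (φ(0),φ(4)) = (2,8) ∈ E(G2) ✓
  (0,5) → (φ(0),φ(5)) = (2,7) ∈ E(G2) ✓
  (0,7) → (φ(0),φ(7)) = (2,4) ∈ E(G2) ✓
  (0,9) → (φ(0),φ(9)) = (2,3) ∈ E(G2) ✓
  (0,11) → (φ(0),φ(11)) = (2,9) ∈ E(G2) ✓
  (1,2) → (φ(1),φ(2)) = (5,10) ∈ E(G2) ✓
  (1,4) → (φ(1),φ(4)) = (5,8) ∈ E(G2) ✓
  (1,5) → (φ(1),φ(5)) = (5,7) ∈ E(G2) ✓
  (1,8) → (φ(1),φ(8)) = (0,5) ∈ E(G2) ✓
  (1,9) → (φ(1),φ(9)) = (3,5) ∈ E(G2) ✓
  (1,10) → (φ(1),φ(10)) = (5,11) ∈ E(G2) ✓
  (2,3) → (φ(2),φ(3)) = (1,10) ∈ E(G2) ✓
  (2,5) → (φ(2),φ(5)) = (7,10) ∈ E(G2) ✓
  (2,6) → (φ(2),φ(6)) = (6,10) ∈ E(G2) ✓
  (2,9) → (φ(2),φ(9)) = (3,10) ∈ E(G2) ✓
  (2,10) → (φ(2),φ(10)) = (10,11) ∈ E(G2) ✓
  (3,4) → (φ(3),φ(4)) = (1,8) ∈ E(G2) ✓
  (3,6) → (φ(3),φ(6)) = (1,6) ∈ E(G2) ✓
  (3,7) → (φ(3),φ(7)) = (1,4) ∈ E(G2) ✓
  (3,9) → (φ(3),φ(9)) = (1,3) ∈ E(G2) ✓
  (3,11) → (φ(3),φ(11)) = (1,9) ∈ E(G2) ✓
  (4,5) → (φ(4),φ(5)) = (7,8) ∈ E(G2) ✓
  (4,7) → (φ(4),φ(7)) = (4,8) ∈ E(G2) ✓
  (4,9) → (φ(4),φ(9)) = (3,8) ∈ E(G2) ✓
  (4,10) → (φ(4),φ(10)) = (8,11) ∈ E(G2) ✓
  (5,7) → (φ(5),φ(7)) = (4,7) ∈ E(G2) ✓
  (5,9) → (φ(5),φ(9)) = (3,7) ∈ E(G2) ✓
  (5,10) → (φ(5),φ(10)) = (7,11) ∈ E(G2) ✓
  (6,7) → (φ(6),φ(7)) = (4,6) ∈ E(G2) ✓
  (6,11) → (φ(6),φ(11)) = (6,9) ∈ E(G2) ✓
  (7,8) → (φ(7),φ(8)) = (0,4) ∈ E(G2) ✓
  (7,9) → (φ(7),φ(9)) = (3,4) ∈ E(G2) ✓
  (7,10) → (φ(7),φ(10)) = (4,11) ∈ E(G2) ✓
  (7,11) → (φ(7),φ(11)) = (4,9) ∈ E(G2) ✓
  (8,9) → (φ(8),φ(9)) = (0,3) ∈ E(G2) ✓
  (8,10) → (φ(8),φ(10)) = (0,11) ∈ E(G2) ✓
  (8,11) → (φ(8),φ(11)) = (0,9) ∈ E(G2) ✓
  (9,10) → (φ(9),φ(10)) = (3,11) ∈ E(G2) ✓
  (9,11) → (φ(9),φ(11)) = (3,9) ∈ E(G2) ✓
All 39 edges of G1 map to edges of G2, and |E(G1)| = |E(G2)| = 39, so φ is a bijection on edges as well as vertices. Hence G1 ≅ G2.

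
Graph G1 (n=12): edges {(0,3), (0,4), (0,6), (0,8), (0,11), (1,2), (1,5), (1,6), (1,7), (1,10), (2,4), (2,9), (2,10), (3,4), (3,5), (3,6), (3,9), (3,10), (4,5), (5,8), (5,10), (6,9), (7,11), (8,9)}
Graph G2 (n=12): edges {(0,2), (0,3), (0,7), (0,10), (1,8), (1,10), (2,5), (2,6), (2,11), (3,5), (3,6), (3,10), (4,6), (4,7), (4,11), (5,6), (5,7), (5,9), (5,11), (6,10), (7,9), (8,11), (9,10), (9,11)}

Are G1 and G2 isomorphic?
Yes, isomorphic

The graphs are isomorphic.
One valid mapping φ: V(G1) → V(G2): 0→11, 1→10, 2→0, 3→5, 4→2, 5→6, 6→9, 7→1, 8→4, 9→7, 10→3, 11→8

Verify φ preserves adjacency — for each edge of G1, its image is an edge of G2:
  (0,3) → (φ(0),φ(3)) = (5,11) ∈ E(G2) ✓
  (0,4) → (φ(0),φ(4)) = (2,11) ∈ E(G2) ✓
  (0,6) → (φ(0),φ(6)) = (9,11) ∈ E(G2) ✓
  (0,8) → (φ(0),φ(8)) = (4,11) ∈ E(G2) ✓
  (0,11) → (φ(0),φ(11)) = (8,11) ∈ E(G2) ✓
  (1,2) → (φ(1),φ(2)) = (0,10) ∈ E(G2) ✓
  (1,5) → (φ(1),φ(5)) = (6,10) ∈ E(G2) ✓
  (1,6) → (φ(1),φ(6)) = (9,10) ∈ E(G2) ✓
  (1,7) → (φ(1),φ(7)) = (1,10) ∈ E(G2) ✓
  (1,10) → (φ(1),φ(10)) = (3,10) ∈ E(G2) ✓
  (2,4) → (φ(2),φ(4)) = (0,2) ∈ E(G2) ✓
  (2,9) → (φ(2),φ(9)) = (0,7) ∈ E(G2) ✓
  (2,10) → (φ(2),φ(10)) = (0,3) ∈ E(G2) ✓
  (3,4) → (φ(3),φ(4)) = (2,5) ∈ E(G2) ✓
  (3,5) → (φ(3),φ(5)) = (5,6) ∈ E(G2) ✓
  (3,6) → (φ(3),φ(6)) = (5,9) ∈ E(G2) ✓
  (3,9) → (φ(3),φ(9)) = (5,7) ∈ E(G2) ✓
  (3,10) → (φ(3),φ(10)) = (3,5) ∈ E(G2) ✓
  (4,5) → (φ(4),φ(5)) = (2,6) ∈ E(G2) ✓
  (5,8) → (φ(5),φ(8)) = (4,6) ∈ E(G2) ✓
  (5,10) → (φ(5),φ(10)) = (3,6) ∈ E(G2) ✓
  (6,9) → (φ(6),φ(9)) = (7,9) ∈ E(G2) ✓
  (7,11) → (φ(7),φ(11)) = (1,8) ∈ E(G2) ✓
  (8,9) → (φ(8),φ(9)) = (4,7) ∈ E(G2) ✓
All 24 edges of G1 map to edges of G2, and |E(G1)| = |E(G2)| = 24, so φ is a bijection on edges as well as vertices. Hence G1 ≅ G2.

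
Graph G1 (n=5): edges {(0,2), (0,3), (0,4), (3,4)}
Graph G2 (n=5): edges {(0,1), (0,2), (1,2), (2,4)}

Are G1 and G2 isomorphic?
Yes, isomorphic

The graphs are isomorphic.
One valid mapping φ: V(G1) → V(G2): 0→2, 1→3, 2→4, 3→0, 4→1

Verify φ preserves adjacency — for each edge of G1, its image is an edge of G2:
  (0,2) → (φ(0),φ(2)) = (2,4) ∈ E(G2) ✓
  (0,3) → (φ(0),φ(3)) = (0,2) ∈ E(G2) ✓
  (0,4) → (φ(0),φ(4)) = (1,2) ∈ E(G2) ✓
  (3,4) → (φ(3),φ(4)) = (0,1) ∈ E(G2) ✓
All 4 edges of G1 map to edges of G2, and |E(G1)| = |E(G2)| = 4, so φ is a bijection on edges as well as vertices. Hence G1 ≅ G2.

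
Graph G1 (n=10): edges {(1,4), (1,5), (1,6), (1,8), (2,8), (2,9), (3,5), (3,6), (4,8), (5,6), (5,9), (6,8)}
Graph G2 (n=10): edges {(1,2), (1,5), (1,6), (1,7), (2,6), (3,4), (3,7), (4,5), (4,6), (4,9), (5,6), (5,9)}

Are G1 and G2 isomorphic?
Yes, isomorphic

The graphs are isomorphic.
One valid mapping φ: V(G1) → V(G2): 0→0, 1→5, 2→3, 3→2, 4→9, 5→1, 6→6, 7→8, 8→4, 9→7

Verify φ preserves adjacency — for each edge of G1, its image is an edge of G2:
  (1,4) → (φ(1),φ(4)) = (5,9) ∈ E(G2) ✓
  (1,5) → (φ(1),φ(5)) = (1,5) ∈ E(G2) ✓
  (1,6) → (φ(1),φ(6)) = (5,6) ∈ E(G2) ✓
  (1,8) → (φ(1),φ(8)) = (4,5) ∈ E(G2) ✓
  (2,8) → (φ(2),φ(8)) = (3,4) ∈ E(G2) ✓
  (2,9) → (φ(2),φ(9)) = (3,7) ∈ E(G2) ✓
  (3,5) → (φ(3),φ(5)) = (1,2) ∈ E(G2) ✓
  (3,6) → (φ(3),φ(6)) = (2,6) ∈ E(G2) ✓
  (4,8) → (φ(4),φ(8)) = (4,9) ∈ E(G2) ✓
  (5,6) → (φ(5),φ(6)) = (1,6) ∈ E(G2) ✓
  (5,9) → (φ(5),φ(9)) = (1,7) ∈ E(G2) ✓
  (6,8) → (φ(6),φ(8)) = (4,6) ∈ E(G2) ✓
All 12 edges of G1 map to edges of G2, and |E(G1)| = |E(G2)| = 12, so φ is a bijection on edges as well as vertices. Hence G1 ≅ G2.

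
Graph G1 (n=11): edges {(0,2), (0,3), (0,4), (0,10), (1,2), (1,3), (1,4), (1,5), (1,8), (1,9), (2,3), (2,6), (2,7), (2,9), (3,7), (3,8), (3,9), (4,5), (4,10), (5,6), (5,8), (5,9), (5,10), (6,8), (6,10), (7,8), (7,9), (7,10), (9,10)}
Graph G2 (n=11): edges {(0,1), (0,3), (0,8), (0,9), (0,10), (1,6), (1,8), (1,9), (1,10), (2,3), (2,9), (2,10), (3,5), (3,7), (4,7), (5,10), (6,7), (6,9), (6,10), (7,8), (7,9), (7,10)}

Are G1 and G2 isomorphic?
No, not isomorphic

The graphs are NOT isomorphic.

Degrees in G1: deg(0)=4, deg(1)=6, deg(2)=6, deg(3)=6, deg(4)=4, deg(5)=6, deg(6)=4, deg(7)=5, deg(8)=5, deg(9)=6, deg(10)=6.
Sorted degree sequence of G1: [6, 6, 6, 6, 6, 6, 5, 5, 4, 4, 4].
Degrees in G2: deg(0)=5, deg(1)=5, deg(2)=3, deg(3)=4, deg(4)=1, deg(5)=2, deg(6)=4, deg(7)=6, deg(8)=3, deg(9)=5, deg(10)=6.
Sorted degree sequence of G2: [6, 6, 5, 5, 5, 4, 4, 3, 3, 2, 1].
The (sorted) degree sequence is an isomorphism invariant, so since G1 and G2 have different degree sequences they cannot be isomorphic.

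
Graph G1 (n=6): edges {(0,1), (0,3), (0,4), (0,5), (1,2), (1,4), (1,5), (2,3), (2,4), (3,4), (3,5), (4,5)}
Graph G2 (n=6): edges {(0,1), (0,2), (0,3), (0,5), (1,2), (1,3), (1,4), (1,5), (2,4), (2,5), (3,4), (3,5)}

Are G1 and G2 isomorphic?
Yes, isomorphic

The graphs are isomorphic.
One valid mapping φ: V(G1) → V(G2): 0→0, 1→2, 2→4, 3→3, 4→1, 5→5

Verify φ preserves adjacency — for each edge of G1, its image is an edge of G2:
  (0,1) → (φ(0),φ(1)) = (0,2) ∈ E(G2) ✓
  (0,3) → (φ(0),φ(3)) = (0,3) ∈ E(G2) ✓
  (0,4) → (φ(0),φ(4)) = (0,1) ∈ E(G2) ✓
  (0,5) → (φ(0),φ(5)) = (0,5) ∈ E(G2) ✓
  (1,2) → (φ(1),φ(2)) = (2,4) ∈ E(G2) ✓
  (1,4) → (φ(1),φ(4)) = (1,2) ∈ E(G2) ✓
  (1,5) → (φ(1),φ(5)) = (2,5) ∈ E(G2) ✓
  (2,3) → (φ(2),φ(3)) = (3,4) ∈ E(G2) ✓
  (2,4) → (φ(2),φ(4)) = (1,4) ∈ E(G2) ✓
  (3,4) → (φ(3),φ(4)) = (1,3) ∈ E(G2) ✓
  (3,5) → (φ(3),φ(5)) = (3,5) ∈ E(G2) ✓
  (4,5) → (φ(4),φ(5)) = (1,5) ∈ E(G2) ✓
All 12 edges of G1 map to edges of G2, and |E(G1)| = |E(G2)| = 12, so φ is a bijection on edges as well as vertices. Hence G1 ≅ G2.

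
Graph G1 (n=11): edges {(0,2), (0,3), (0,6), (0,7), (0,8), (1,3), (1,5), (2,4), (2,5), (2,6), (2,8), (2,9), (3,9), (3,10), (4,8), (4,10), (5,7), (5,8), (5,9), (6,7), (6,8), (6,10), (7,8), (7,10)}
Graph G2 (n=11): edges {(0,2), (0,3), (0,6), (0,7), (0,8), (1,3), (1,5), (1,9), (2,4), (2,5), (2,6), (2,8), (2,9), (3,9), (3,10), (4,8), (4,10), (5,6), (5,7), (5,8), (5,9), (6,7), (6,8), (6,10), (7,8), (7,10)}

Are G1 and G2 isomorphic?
No, not isomorphic

The graphs are NOT isomorphic.

Counting edges: G1 has 24 edge(s); G2 has 26 edge(s).
Edge count is an isomorphism invariant (a bijection on vertices induces a bijection on edges), so differing edge counts rule out isomorphism.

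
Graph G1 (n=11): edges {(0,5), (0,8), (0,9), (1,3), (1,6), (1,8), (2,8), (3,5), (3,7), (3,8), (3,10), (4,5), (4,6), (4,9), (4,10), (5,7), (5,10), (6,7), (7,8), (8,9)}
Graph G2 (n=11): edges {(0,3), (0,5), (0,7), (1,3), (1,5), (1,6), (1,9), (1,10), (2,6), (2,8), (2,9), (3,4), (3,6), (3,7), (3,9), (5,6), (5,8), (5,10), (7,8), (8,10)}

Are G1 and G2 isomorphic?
Yes, isomorphic

The graphs are isomorphic.
One valid mapping φ: V(G1) → V(G2): 0→0, 1→9, 2→4, 3→1, 4→8, 5→5, 6→2, 7→6, 8→3, 9→7, 10→10

Verify φ preserves adjacency — for each edge of G1, its image is an edge of G2:
  (0,5) → (φ(0),φ(5)) = (0,5) ∈ E(G2) ✓
  (0,8) → (φ(0),φ(8)) = (0,3) ∈ E(G2) ✓
  (0,9) → (φ(0),φ(9)) = (0,7) ∈ E(G2) ✓
  (1,3) → (φ(1),φ(3)) = (1,9) ∈ E(G2) ✓
  (1,6) → (φ(1),φ(6)) = (2,9) ∈ E(G2) ✓
  (1,8) → (φ(1),φ(8)) = (3,9) ∈ E(G2) ✓
  (2,8) → (φ(2),φ(8)) = (3,4) ∈ E(G2) ✓
  (3,5) → (φ(3),φ(5)) = (1,5) ∈ E(G2) ✓
  (3,7) → (φ(3),φ(7)) = (1,6) ∈ E(G2) ✓
  (3,8) → (φ(3),φ(8)) = (1,3) ∈ E(G2) ✓
  (3,10) → (φ(3),φ(10)) = (1,10) ∈ E(G2) ✓
  (4,5) → (φ(4),φ(5)) = (5,8) ∈ E(G2) ✓
  (4,6) → (φ(4),φ(6)) = (2,8) ∈ E(G2) ✓
  (4,9) → (φ(4),φ(9)) = (7,8) ∈ E(G2) ✓
  (4,10) → (φ(4),φ(10)) = (8,10) ∈ E(G2) ✓
  (5,7) → (φ(5),φ(7)) = (5,6) ∈ E(G2) ✓
  (5,10) → (φ(5),φ(10)) = (5,10) ∈ E(G2) ✓
  (6,7) → (φ(6),φ(7)) = (2,6) ∈ E(G2) ✓
  (7,8) → (φ(7),φ(8)) = (3,6) ∈ E(G2) ✓
  (8,9) → (φ(8),φ(9)) = (3,7) ∈ E(G2) ✓
All 20 edges of G1 map to edges of G2, and |E(G1)| = |E(G2)| = 20, so φ is a bijection on edges as well as vertices. Hence G1 ≅ G2.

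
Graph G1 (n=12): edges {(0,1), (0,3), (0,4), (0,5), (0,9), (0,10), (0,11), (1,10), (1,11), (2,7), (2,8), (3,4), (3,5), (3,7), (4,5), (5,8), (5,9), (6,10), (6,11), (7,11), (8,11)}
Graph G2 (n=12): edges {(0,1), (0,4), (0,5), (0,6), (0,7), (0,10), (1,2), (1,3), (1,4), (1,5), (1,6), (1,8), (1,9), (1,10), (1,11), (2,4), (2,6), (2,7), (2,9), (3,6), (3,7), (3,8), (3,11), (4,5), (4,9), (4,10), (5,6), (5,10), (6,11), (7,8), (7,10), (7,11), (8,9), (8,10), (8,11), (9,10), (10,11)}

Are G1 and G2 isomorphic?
No, not isomorphic

The graphs are NOT isomorphic.

Counting triangles (3-cliques): G1 has 7, G2 has 38.
Triangle count is an isomorphism invariant, so differing triangle counts rule out isomorphism.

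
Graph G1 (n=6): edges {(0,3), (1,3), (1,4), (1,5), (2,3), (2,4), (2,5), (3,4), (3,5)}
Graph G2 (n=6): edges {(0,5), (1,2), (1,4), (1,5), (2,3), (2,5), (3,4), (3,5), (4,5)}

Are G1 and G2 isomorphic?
Yes, isomorphic

The graphs are isomorphic.
One valid mapping φ: V(G1) → V(G2): 0→0, 1→4, 2→2, 3→5, 4→1, 5→3

Verify φ preserves adjacency — for each edge of G1, its image is an edge of G2:
  (0,3) → (φ(0),φ(3)) = (0,5) ∈ E(G2) ✓
  (1,3) → (φ(1),φ(3)) = (4,5) ∈ E(G2) ✓
  (1,4) → (φ(1),φ(4)) = (1,4) ∈ E(G2) ✓
  (1,5) → (φ(1),φ(5)) = (3,4) ∈ E(G2) ✓
  (2,3) → (φ(2),φ(3)) = (2,5) ∈ E(G2) ✓
  (2,4) → (φ(2),φ(4)) = (1,2) ∈ E(G2) ✓
  (2,5) → (φ(2),φ(5)) = (2,3) ∈ E(G2) ✓
  (3,4) → (φ(3),φ(4)) = (1,5) ∈ E(G2) ✓
  (3,5) → (φ(3),φ(5)) = (3,5) ∈ E(G2) ✓
All 9 edges of G1 map to edges of G2, and |E(G1)| = |E(G2)| = 9, so φ is a bijection on edges as well as vertices. Hence G1 ≅ G2.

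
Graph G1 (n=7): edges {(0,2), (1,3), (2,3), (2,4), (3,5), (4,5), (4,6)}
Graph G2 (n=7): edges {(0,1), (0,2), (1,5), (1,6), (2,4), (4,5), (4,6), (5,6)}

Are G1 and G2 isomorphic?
No, not isomorphic

The graphs are NOT isomorphic.

Counting triangles (3-cliques): G1 has 0, G2 has 2.
Triangle count is an isomorphism invariant, so differing triangle counts rule out isomorphism.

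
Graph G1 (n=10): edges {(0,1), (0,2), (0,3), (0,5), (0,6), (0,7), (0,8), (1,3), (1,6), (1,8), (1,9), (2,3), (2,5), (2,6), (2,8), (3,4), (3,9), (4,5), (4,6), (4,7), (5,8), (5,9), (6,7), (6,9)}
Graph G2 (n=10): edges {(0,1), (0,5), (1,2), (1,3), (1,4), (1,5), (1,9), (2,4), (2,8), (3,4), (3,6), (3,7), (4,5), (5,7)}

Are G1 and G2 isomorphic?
No, not isomorphic

The graphs are NOT isomorphic.

Counting triangles (3-cliques): G1 has 13, G2 has 4.
Triangle count is an isomorphism invariant, so differing triangle counts rule out isomorphism.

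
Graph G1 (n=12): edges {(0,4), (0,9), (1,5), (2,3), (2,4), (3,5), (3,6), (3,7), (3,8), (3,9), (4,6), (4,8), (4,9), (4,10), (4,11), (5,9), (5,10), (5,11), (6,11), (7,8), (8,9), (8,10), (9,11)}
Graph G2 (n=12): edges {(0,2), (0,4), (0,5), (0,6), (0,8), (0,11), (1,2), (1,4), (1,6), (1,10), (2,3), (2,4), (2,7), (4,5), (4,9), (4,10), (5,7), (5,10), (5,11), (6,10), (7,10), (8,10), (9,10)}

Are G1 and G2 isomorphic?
Yes, isomorphic

The graphs are isomorphic.
One valid mapping φ: V(G1) → V(G2): 0→9, 1→3, 2→8, 3→0, 4→10, 5→2, 6→6, 7→11, 8→5, 9→4, 10→7, 11→1

Verify φ preserves adjacency — for each edge of G1, its image is an edge of G2:
  (0,4) → (φ(0),φ(4)) = (9,10) ∈ E(G2) ✓
  (0,9) → (φ(0),φ(9)) = (4,9) ∈ E(G2) ✓
  (1,5) → (φ(1),φ(5)) = (2,3) ∈ E(G2) ✓
  (2,3) → (φ(2),φ(3)) = (0,8) ∈ E(G2) ✓
  (2,4) → (φ(2),φ(4)) = (8,10) ∈ E(G2) ✓
  (3,5) → (φ(3),φ(5)) = (0,2) ∈ E(G2) ✓
  (3,6) → (φ(3),φ(6)) = (0,6) ∈ E(G2) ✓
  (3,7) → (φ(3),φ(7)) = (0,11) ∈ E(G2) ✓
  (3,8) → (φ(3),φ(8)) = (0,5) ∈ E(G2) ✓
  (3,9) → (φ(3),φ(9)) = (0,4) ∈ E(G2) ✓
  (4,6) → (φ(4),φ(6)) = (6,10) ∈ E(G2) ✓
  (4,8) → (φ(4),φ(8)) = (5,10) ∈ E(G2) ✓
  (4,9) → (φ(4),φ(9)) = (4,10) ∈ E(G2) ✓
  (4,10) → (φ(4),φ(10)) = (7,10) ∈ E(G2) ✓
  (4,11) → (φ(4),φ(11)) = (1,10) ∈ E(G2) ✓
  (5,9) → (φ(5),φ(9)) = (2,4) ∈ E(G2) ✓
  (5,10) → (φ(5),φ(10)) = (2,7) ∈ E(G2) ✓
  (5,11) → (φ(5),φ(11)) = (1,2) ∈ E(G2) ✓
  (6,11) → (φ(6),φ(11)) = (1,6) ∈ E(G2) ✓
  (7,8) → (φ(7),φ(8)) = (5,11) ∈ E(G2) ✓
  (8,9) → (φ(8),φ(9)) = (4,5) ∈ E(G2) ✓
  (8,10) → (φ(8),φ(10)) = (5,7) ∈ E(G2) ✓
  (9,11) → (φ(9),φ(11)) = (1,4) ∈ E(G2) ✓
All 23 edges of G1 map to edges of G2, and |E(G1)| = |E(G2)| = 23, so φ is a bijection on edges as well as vertices. Hence G1 ≅ G2.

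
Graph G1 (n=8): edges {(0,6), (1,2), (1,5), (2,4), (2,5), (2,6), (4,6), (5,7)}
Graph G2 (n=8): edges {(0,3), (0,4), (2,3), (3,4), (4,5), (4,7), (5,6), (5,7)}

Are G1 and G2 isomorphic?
Yes, isomorphic

The graphs are isomorphic.
One valid mapping φ: V(G1) → V(G2): 0→2, 1→7, 2→4, 3→1, 4→0, 5→5, 6→3, 7→6

Verify φ preserves adjacency — for each edge of G1, its image is an edge of G2:
  (0,6) → (φ(0),φ(6)) = (2,3) ∈ E(G2) ✓
  (1,2) → (φ(1),φ(2)) = (4,7) ∈ E(G2) ✓
  (1,5) → (φ(1),φ(5)) = (5,7) ∈ E(G2) ✓
  (2,4) → (φ(2),φ(4)) = (0,4) ∈ E(G2) ✓
  (2,5) → (φ(2),φ(5)) = (4,5) ∈ E(G2) ✓
  (2,6) → (φ(2),φ(6)) = (3,4) ∈ E(G2) ✓
  (4,6) → (φ(4),φ(6)) = (0,3) ∈ E(G2) ✓
  (5,7) → (φ(5),φ(7)) = (5,6) ∈ E(G2) ✓
All 8 edges of G1 map to edges of G2, and |E(G1)| = |E(G2)| = 8, so φ is a bijection on edges as well as vertices. Hence G1 ≅ G2.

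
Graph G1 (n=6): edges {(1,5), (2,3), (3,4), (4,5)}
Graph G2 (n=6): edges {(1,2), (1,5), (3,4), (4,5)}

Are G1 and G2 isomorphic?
Yes, isomorphic

The graphs are isomorphic.
One valid mapping φ: V(G1) → V(G2): 0→0, 1→3, 2→2, 3→1, 4→5, 5→4

Verify φ preserves adjacency — for each edge of G1, its image is an edge of G2:
  (1,5) → (φ(1),φ(5)) = (3,4) ∈ E(G2) ✓
  (2,3) → (φ(2),φ(3)) = (1,2) ∈ E(G2) ✓
  (3,4) → (φ(3),φ(4)) = (1,5) ∈ E(G2) ✓
  (4,5) → (φ(4),φ(5)) = (4,5) ∈ E(G2) ✓
All 4 edges of G1 map to edges of G2, and |E(G1)| = |E(G2)| = 4, so φ is a bijection on edges as well as vertices. Hence G1 ≅ G2.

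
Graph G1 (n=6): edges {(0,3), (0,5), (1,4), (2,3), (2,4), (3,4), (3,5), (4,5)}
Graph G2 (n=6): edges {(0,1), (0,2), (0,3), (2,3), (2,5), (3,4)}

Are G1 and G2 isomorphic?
No, not isomorphic

The graphs are NOT isomorphic.

Counting triangles (3-cliques): G1 has 3, G2 has 1.
Triangle count is an isomorphism invariant, so differing triangle counts rule out isomorphism.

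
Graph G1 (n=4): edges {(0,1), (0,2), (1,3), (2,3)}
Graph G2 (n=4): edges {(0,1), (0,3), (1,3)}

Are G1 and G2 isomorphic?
No, not isomorphic

The graphs are NOT isomorphic.

Degrees in G1: deg(0)=2, deg(1)=2, deg(2)=2, deg(3)=2.
Sorted degree sequence of G1: [2, 2, 2, 2].
Degrees in G2: deg(0)=2, deg(1)=2, deg(2)=0, deg(3)=2.
Sorted degree sequence of G2: [2, 2, 2, 0].
The (sorted) degree sequence is an isomorphism invariant, so since G1 and G2 have different degree sequences they cannot be isomorphic.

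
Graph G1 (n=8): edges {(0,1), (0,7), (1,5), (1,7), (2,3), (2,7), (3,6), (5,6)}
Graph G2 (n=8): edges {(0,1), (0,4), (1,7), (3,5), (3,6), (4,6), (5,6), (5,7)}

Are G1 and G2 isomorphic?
Yes, isomorphic

The graphs are isomorphic.
One valid mapping φ: V(G1) → V(G2): 0→3, 1→5, 2→4, 3→0, 4→2, 5→7, 6→1, 7→6

Verify φ preserves adjacency — for each edge of G1, its image is an edge of G2:
  (0,1) → (φ(0),φ(1)) = (3,5) ∈ E(G2) ✓
  (0,7) → (φ(0),φ(7)) = (3,6) ∈ E(G2) ✓
  (1,5) → (φ(1),φ(5)) = (5,7) ∈ E(G2) ✓
  (1,7) → (φ(1),φ(7)) = (5,6) ∈ E(G2) ✓
  (2,3) → (φ(2),φ(3)) = (0,4) ∈ E(G2) ✓
  (2,7) → (φ(2),φ(7)) = (4,6) ∈ E(G2) ✓
  (3,6) → (φ(3),φ(6)) = (0,1) ∈ E(G2) ✓
  (5,6) → (φ(5),φ(6)) = (1,7) ∈ E(G2) ✓
All 8 edges of G1 map to edges of G2, and |E(G1)| = |E(G2)| = 8, so φ is a bijection on edges as well as vertices. Hence G1 ≅ G2.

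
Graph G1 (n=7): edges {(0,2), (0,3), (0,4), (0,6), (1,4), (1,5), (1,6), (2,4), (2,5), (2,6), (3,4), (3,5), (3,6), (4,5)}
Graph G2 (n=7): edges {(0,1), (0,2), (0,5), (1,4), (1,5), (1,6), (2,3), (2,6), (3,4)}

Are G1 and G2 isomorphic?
No, not isomorphic

The graphs are NOT isomorphic.

Degrees in G1: deg(0)=4, deg(1)=3, deg(2)=4, deg(3)=4, deg(4)=5, deg(5)=4, deg(6)=4.
Sorted degree sequence of G1: [5, 4, 4, 4, 4, 4, 3].
Degrees in G2: deg(0)=3, deg(1)=4, deg(2)=3, deg(3)=2, deg(4)=2, deg(5)=2, deg(6)=2.
Sorted degree sequence of G2: [4, 3, 3, 2, 2, 2, 2].
The (sorted) degree sequence is an isomorphism invariant, so since G1 and G2 have different degree sequences they cannot be isomorphic.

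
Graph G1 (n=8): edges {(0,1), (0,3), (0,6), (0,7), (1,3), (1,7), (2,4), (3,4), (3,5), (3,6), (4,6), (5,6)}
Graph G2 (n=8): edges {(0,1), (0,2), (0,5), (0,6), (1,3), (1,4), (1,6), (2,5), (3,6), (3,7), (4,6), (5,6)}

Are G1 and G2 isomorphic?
Yes, isomorphic

The graphs are isomorphic.
One valid mapping φ: V(G1) → V(G2): 0→0, 1→5, 2→7, 3→6, 4→3, 5→4, 6→1, 7→2

Verify φ preserves adjacency — for each edge of G1, its image is an edge of G2:
  (0,1) → (φ(0),φ(1)) = (0,5) ∈ E(G2) ✓
  (0,3) → (φ(0),φ(3)) = (0,6) ∈ E(G2) ✓
  (0,6) → (φ(0),φ(6)) = (0,1) ∈ E(G2) ✓
  (0,7) → (φ(0),φ(7)) = (0,2) ∈ E(G2) ✓
  (1,3) → (φ(1),φ(3)) = (5,6) ∈ E(G2) ✓
  (1,7) → (φ(1),φ(7)) = (2,5) ∈ E(G2) ✓
  (2,4) → (φ(2),φ(4)) = (3,7) ∈ E(G2) ✓
  (3,4) → (φ(3),φ(4)) = (3,6) ∈ E(G2) ✓
  (3,5) → (φ(3),φ(5)) = (4,6) ∈ E(G2) ✓
  (3,6) → (φ(3),φ(6)) = (1,6) ∈ E(G2) ✓
  (4,6) → (φ(4),φ(6)) = (1,3) ∈ E(G2) ✓
  (5,6) → (φ(5),φ(6)) = (1,4) ∈ E(G2) ✓
All 12 edges of G1 map to edges of G2, and |E(G1)| = |E(G2)| = 12, so φ is a bijection on edges as well as vertices. Hence G1 ≅ G2.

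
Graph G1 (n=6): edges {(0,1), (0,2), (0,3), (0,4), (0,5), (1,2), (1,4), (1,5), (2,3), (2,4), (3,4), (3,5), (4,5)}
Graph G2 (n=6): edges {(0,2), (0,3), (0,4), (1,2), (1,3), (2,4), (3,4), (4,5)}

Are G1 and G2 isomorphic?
No, not isomorphic

The graphs are NOT isomorphic.

Counting triangles (3-cliques): G1 has 12, G2 has 2.
Triangle count is an isomorphism invariant, so differing triangle counts rule out isomorphism.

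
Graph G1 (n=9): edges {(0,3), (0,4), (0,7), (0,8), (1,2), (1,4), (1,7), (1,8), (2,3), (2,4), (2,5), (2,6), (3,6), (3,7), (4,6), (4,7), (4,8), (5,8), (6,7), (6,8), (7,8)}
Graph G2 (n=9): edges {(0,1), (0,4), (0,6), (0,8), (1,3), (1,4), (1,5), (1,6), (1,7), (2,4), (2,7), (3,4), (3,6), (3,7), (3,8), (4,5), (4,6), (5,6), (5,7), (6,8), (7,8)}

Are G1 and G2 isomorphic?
Yes, isomorphic

The graphs are isomorphic.
One valid mapping φ: V(G1) → V(G2): 0→0, 1→5, 2→7, 3→8, 4→1, 5→2, 6→3, 7→6, 8→4

Verify φ preserves adjacency — for each edge of G1, its image is an edge of G2:
  (0,3) → (φ(0),φ(3)) = (0,8) ∈ E(G2) ✓
  (0,4) → (φ(0),φ(4)) = (0,1) ∈ E(G2) ✓
  (0,7) → (φ(0),φ(7)) = (0,6) ∈ E(G2) ✓
  (0,8) → (φ(0),φ(8)) = (0,4) ∈ E(G2) ✓
  (1,2) → (φ(1),φ(2)) = (5,7) ∈ E(G2) ✓
  (1,4) → (φ(1),φ(4)) = (1,5) ∈ E(G2) ✓
  (1,7) → (φ(1),φ(7)) = (5,6) ∈ E(G2) ✓
  (1,8) → (φ(1),φ(8)) = (4,5) ∈ E(G2) ✓
  (2,3) → (φ(2),φ(3)) = (7,8) ∈ E(G2) ✓
  (2,4) → (φ(2),φ(4)) = (1,7) ∈ E(G2) ✓
  (2,5) → (φ(2),φ(5)) = (2,7) ∈ E(G2) ✓
  (2,6) → (φ(2),φ(6)) = (3,7) ∈ E(G2) ✓
  (3,6) → (φ(3),φ(6)) = (3,8) ∈ E(G2) ✓
  (3,7) → (φ(3),φ(7)) = (6,8) ∈ E(G2) ✓
  (4,6) → (φ(4),φ(6)) = (1,3) ∈ E(G2) ✓
  (4,7) → (φ(4),φ(7)) = (1,6) ∈ E(G2) ✓
  (4,8) → (φ(4),φ(8)) = (1,4) ∈ E(G2) ✓
  (5,8) → (φ(5),φ(8)) = (2,4) ∈ E(G2) ✓
  (6,7) → (φ(6),φ(7)) = (3,6) ∈ E(G2) ✓
  (6,8) → (φ(6),φ(8)) = (3,4) ∈ E(G2) ✓
  (7,8) → (φ(7),φ(8)) = (4,6) ∈ E(G2) ✓
All 21 edges of G1 map to edges of G2, and |E(G1)| = |E(G2)| = 21, so φ is a bijection on edges as well as vertices. Hence G1 ≅ G2.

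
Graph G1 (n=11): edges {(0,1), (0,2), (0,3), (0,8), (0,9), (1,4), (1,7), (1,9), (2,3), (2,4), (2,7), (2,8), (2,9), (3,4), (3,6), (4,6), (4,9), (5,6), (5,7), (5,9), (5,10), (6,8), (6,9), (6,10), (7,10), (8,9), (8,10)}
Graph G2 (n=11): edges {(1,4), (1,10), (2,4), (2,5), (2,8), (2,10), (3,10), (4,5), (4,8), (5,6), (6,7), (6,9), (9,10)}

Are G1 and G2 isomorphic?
No, not isomorphic

The graphs are NOT isomorphic.

Connected components of G1: 1 component(s) with vertex sets [[0, 1, 2, 3, 4, 5, 6, 7, 8, 9, 10]], sizes [11].
Connected components of G2: 2 component(s) with vertex sets [[0], [1, 2, 3, 4, 5, 6, 7, 8, 9, 10]], sizes [1, 10].
The number of connected components (and the multiset of component sizes) is an isomorphism invariant — an isomorphism maps each component of G1 bijectively onto a component of G2. Since G1 has 1 component(s) and G2 has 2, they cannot be isomorphic.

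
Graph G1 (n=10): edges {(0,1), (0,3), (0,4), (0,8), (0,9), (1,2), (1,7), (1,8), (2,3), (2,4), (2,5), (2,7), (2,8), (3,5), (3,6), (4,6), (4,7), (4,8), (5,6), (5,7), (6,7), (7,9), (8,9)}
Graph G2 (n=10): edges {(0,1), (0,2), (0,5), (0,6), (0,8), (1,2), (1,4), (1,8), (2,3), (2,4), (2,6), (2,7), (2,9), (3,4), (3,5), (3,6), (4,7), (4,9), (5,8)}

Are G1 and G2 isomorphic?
No, not isomorphic

The graphs are NOT isomorphic.

Counting triangles (3-cliques): G1 has 12, G2 has 9.
Triangle count is an isomorphism invariant, so differing triangle counts rule out isomorphism.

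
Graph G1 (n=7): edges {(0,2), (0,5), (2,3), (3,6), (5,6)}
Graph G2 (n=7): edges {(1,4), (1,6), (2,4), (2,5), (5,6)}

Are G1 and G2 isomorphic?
Yes, isomorphic

The graphs are isomorphic.
One valid mapping φ: V(G1) → V(G2): 0→1, 1→3, 2→6, 3→5, 4→0, 5→4, 6→2

Verify φ preserves adjacency — for each edge of G1, its image is an edge of G2:
  (0,2) → (φ(0),φ(2)) = (1,6) ∈ E(G2) ✓
  (0,5) → (φ(0),φ(5)) = (1,4) ∈ E(G2) ✓
  (2,3) → (φ(2),φ(3)) = (5,6) ∈ E(G2) ✓
  (3,6) → (φ(3),φ(6)) = (2,5) ∈ E(G2) ✓
  (5,6) → (φ(5),φ(6)) = (2,4) ∈ E(G2) ✓
All 5 edges of G1 map to edges of G2, and |E(G1)| = |E(G2)| = 5, so φ is a bijection on edges as well as vertices. Hence G1 ≅ G2.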